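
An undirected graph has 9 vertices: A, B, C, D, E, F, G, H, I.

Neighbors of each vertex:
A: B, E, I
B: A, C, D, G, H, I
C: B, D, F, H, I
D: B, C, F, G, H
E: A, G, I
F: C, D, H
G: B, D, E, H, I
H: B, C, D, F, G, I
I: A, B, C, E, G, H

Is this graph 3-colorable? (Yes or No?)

No

C, D, F, H are pairwise adjacent (a clique of size 4), so at least 4 colors are needed.
So 3 colors are not enough.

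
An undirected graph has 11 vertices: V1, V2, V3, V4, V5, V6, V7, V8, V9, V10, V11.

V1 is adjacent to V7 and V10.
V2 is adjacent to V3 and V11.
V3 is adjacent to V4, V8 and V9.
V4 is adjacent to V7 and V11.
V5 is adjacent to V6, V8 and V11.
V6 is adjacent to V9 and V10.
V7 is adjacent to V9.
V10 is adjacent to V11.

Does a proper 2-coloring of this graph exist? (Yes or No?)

No

The cycle V7-V1-V10-V6-V9-V7 has odd length 5, so it cannot be 2-colored; at least 3 colors are needed.
So 2 colors are not enough.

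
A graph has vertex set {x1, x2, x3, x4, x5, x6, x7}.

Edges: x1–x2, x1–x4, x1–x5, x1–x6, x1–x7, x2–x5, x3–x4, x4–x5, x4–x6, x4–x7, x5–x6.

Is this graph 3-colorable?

No

x1, x4, x5, x6 are pairwise adjacent (a clique of size 4), so at least 4 colors are needed.
So 3 colors are not enough.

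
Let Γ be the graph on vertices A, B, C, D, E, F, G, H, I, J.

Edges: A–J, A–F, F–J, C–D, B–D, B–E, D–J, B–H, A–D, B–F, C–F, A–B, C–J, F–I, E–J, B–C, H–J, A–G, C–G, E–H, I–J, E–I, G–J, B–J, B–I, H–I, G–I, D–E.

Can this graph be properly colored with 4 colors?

B, E, H, I, J form a clique, so at least 5 colors are needed.
So 4 colors are not enough.

No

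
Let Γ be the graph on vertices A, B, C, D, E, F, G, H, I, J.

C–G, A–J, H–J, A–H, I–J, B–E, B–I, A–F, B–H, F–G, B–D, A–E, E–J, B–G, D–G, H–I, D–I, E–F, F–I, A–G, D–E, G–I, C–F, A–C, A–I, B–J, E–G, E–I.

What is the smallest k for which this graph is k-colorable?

5

B, D, E, G, I are mutually adjacent (a clique of size 5), so at least 5 colors are needed.
A valid assignment using 5 colors: A=green, B=green, C=red, D=purple, E=blue, F=purple, G=yellow, H=blue, I=red, J=yellow. No two adjacent vertices share a color.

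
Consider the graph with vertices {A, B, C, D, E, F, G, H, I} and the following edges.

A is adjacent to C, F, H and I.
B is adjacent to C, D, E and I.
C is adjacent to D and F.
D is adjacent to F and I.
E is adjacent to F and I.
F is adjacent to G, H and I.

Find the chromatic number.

3

B, D, I form a triangle, so at least 3 colors are needed.
One proper 3-coloring: A=3, B=1, C=2, D=3, E=3, F=1, G=2, H=2, I=2. Every edge joins two different colors.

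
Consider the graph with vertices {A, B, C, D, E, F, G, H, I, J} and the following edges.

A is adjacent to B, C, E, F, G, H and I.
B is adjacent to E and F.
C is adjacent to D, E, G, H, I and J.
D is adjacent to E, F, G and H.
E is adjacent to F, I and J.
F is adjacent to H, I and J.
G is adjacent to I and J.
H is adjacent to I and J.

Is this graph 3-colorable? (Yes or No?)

No

A, C, H, I are mutually adjacent (a clique of size 4), so at least 4 colors are needed.
So 3 colors are not enough.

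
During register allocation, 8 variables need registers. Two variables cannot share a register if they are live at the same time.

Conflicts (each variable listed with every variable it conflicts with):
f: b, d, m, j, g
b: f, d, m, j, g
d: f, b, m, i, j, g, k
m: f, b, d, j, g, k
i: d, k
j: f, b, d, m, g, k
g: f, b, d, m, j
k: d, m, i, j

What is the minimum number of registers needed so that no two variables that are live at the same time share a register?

f, b, d, m, j, g pairwise conflict, so at least 6 registers are needed.
6 registers suffice: register 1 → {d}; register 2 → {i, j}; register 3 → {m}; register 4 → {g, k}; register 5 → {b}; register 6 → {f}. Each listed conflict is separated.

6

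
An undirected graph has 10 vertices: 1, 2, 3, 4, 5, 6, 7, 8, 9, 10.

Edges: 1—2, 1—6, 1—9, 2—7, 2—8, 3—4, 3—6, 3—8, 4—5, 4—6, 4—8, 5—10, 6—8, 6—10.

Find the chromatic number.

4

3, 4, 6, 8 form a clique, so at least 4 colors are needed.
4 colors suffice: color red → {2, 5, 6, 9}; color blue → {1, 7, 8, 10}; color green → {4}; color yellow → {3}. Each edge has distinct colors on its endpoints.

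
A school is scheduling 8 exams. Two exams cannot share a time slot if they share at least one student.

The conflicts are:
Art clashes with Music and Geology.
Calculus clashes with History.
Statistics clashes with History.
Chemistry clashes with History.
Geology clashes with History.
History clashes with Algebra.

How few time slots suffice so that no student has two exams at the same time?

2

Art and Geology conflict, so at least 2 time slots are needed.
2 time slots suffice: Art=1, Calculus=2, Music=2, Statistics=2, Chemistry=2, Geology=2, History=1, Algebra=2. No two conflicting exams share a time slot.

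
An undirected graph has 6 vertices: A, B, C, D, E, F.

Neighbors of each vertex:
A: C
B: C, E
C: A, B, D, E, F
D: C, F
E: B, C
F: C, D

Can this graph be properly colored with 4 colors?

Yes

The chromatic number is 3. B, C, E are mutually adjacent, so at least 3 colors are needed.
3 colors suffice: color 1 → {C}; color 2 → {A, B, D}; color 3 → {E, F}.
Since 4 ≥ 3, a proper 4-coloring certainly exists.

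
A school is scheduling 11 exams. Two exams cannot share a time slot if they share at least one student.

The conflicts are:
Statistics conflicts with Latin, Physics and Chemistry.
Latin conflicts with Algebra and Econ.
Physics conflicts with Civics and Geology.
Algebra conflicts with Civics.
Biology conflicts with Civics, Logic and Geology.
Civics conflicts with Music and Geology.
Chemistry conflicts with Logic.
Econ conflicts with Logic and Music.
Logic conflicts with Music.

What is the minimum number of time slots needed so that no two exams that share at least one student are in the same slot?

3

Physics, Civics, Geology all conflict with each other, so at least 3 time slots are needed.
3 time slots suffice: time slot 1 → {Latin, Civics, Logic}; time slot 2 → {Physics, Algebra, Biology, Chemistry, Econ}; time slot 3 → {Statistics, Music, Geology}. Every pair that conflicts lands in different time slots.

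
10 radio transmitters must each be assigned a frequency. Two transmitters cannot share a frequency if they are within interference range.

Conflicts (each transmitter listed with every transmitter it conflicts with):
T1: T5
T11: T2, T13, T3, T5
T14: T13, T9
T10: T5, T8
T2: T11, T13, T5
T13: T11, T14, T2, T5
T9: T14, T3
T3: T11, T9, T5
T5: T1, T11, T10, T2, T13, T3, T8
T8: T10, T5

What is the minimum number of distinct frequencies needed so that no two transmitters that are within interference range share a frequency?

T11, T2, T13, T5 are mutually in conflict, so at least 4 frequencies are needed.
4 frequencies suffice: frequency 1 → {T9, T5}; frequency 2 → {T1, T11, T14, T10}; frequency 3 → {T13, T3, T8}; frequency 4 → {T2}. Each listed conflict is separated.

4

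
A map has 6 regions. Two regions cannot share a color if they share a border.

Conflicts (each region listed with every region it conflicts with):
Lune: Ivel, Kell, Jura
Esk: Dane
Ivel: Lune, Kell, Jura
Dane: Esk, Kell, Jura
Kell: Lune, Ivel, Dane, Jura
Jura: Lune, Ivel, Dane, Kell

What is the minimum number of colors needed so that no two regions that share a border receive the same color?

4

Lune, Ivel, Kell, Jura all conflict with each other, so at least 4 colors are needed.
A valid assignment using 4 colors: Lune=4, Esk=1, Ivel=3, Dane=3, Kell=1, Jura=2. Each listed conflict is separated.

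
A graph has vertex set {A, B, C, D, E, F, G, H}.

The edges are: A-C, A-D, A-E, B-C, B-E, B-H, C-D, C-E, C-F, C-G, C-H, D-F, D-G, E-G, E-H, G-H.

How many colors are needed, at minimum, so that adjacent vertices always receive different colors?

4

B, C, E, H form a clique, so at least 4 colors are needed.
4 colors suffice: A=3, B=4, C=1, D=2, E=2, F=3, G=4, H=3. Each edge has distinct colors on its endpoints.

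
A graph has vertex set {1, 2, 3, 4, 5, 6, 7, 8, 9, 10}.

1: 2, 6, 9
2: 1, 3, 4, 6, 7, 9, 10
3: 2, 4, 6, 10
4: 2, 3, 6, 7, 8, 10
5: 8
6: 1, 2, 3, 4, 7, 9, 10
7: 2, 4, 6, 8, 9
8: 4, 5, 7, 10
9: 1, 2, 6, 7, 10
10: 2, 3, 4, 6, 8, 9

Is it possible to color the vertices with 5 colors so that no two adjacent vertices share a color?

Yes

The chromatic number is 5. 2, 3, 4, 6, 10 form a clique, so at least 5 colors are needed.
5 colors suffice: color a → {2, 8}; color b → {5, 6}; color c → {4, 9}; color d → {1, 7, 10}; color e → {3}.
That is already a proper 5-coloring.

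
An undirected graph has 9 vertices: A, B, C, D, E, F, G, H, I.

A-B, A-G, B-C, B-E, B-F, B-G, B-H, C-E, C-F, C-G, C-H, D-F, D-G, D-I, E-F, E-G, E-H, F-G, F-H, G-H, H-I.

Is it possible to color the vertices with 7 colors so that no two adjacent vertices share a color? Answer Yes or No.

The chromatic number is 6. B, C, E, F, G, H are mutually adjacent (a clique of size 6), so at least 6 colors are needed.
One proper 6-coloring: A=2, B=3, C=6, D=2, E=5, F=4, G=1, H=2, I=1.
Since 7 ≥ 6, a proper 7-coloring certainly exists.

Yes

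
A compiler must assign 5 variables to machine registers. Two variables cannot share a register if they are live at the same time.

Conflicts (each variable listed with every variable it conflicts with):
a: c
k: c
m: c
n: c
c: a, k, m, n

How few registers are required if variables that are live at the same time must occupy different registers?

k and c conflict, so at least 2 registers are needed.
2 registers suffice: register 1 → {c}; register 2 → {a, k, m, n}. Each listed conflict is separated.

2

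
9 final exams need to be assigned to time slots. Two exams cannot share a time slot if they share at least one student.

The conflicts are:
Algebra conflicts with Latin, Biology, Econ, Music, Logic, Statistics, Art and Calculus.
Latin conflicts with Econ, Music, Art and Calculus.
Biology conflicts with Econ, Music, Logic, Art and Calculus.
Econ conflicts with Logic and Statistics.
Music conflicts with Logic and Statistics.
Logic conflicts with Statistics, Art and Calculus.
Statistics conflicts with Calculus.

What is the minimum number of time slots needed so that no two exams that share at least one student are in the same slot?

Algebra, Music, Logic, Statistics pairwise conflict, so at least 4 time slots are needed.
4 time slots suffice: Algebra=1, Latin=2, Biology=3, Econ=4, Music=4, Logic=2, Statistics=3, Art=4, Calculus=4. Each listed conflict is separated.

4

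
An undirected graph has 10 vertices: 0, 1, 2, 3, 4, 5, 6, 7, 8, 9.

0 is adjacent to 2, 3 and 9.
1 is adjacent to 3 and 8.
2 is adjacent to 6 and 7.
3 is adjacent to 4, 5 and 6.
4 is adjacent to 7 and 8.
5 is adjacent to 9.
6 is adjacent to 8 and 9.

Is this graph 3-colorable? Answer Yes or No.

The chromatic number is 3. The cycle 6-8-4-7-2-6 has odd length 5, so it cannot be 2-colored; at least 3 colors are needed.
One proper 3-coloring: 0=b, 1=b, 2=a, 3=a, 4=b, 5=b, 6=b, 7=c, 8=a, 9=a.
That is already a proper 3-coloring.

Yes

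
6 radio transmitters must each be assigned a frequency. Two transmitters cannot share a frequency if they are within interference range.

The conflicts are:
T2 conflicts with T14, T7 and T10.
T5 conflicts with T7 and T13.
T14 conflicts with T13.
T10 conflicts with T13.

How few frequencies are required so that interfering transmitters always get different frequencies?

The cycle T5-T7-T2-T14-T13-T5 has odd length 5, so it cannot be 2-colored; at least 3 frequencies are needed.
Using 3 frequencies: T2=1, T5=3, T14=2, T7=2, T10=2, T13=1. Every pair that conflicts lands in different frequencies.

3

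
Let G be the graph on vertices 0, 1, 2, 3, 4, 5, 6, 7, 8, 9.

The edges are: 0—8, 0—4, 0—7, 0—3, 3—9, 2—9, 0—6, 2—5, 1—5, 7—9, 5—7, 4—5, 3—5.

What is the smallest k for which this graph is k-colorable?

0 and 8 are adjacent, so at least 2 colors are needed.
A valid assignment using 2 colors: 0=a, 1=b, 2=b, 3=b, 4=b, 5=a, 6=b, 7=b, 8=b, 9=a. No two adjacent vertices share a color.

2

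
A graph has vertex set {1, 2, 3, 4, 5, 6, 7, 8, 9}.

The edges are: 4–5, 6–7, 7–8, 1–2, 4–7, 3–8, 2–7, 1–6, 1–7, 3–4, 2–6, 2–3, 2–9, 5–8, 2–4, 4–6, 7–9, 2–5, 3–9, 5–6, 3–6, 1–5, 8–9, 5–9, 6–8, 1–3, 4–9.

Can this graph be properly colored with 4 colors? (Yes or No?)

Yes

The chromatic number is 4. 2, 4, 7, 9 are mutually adjacent (a clique of size 4), so at least 4 colors are needed.
4 colors suffice: color red → {2, 8}; color blue → {6, 9}; color green → {3, 5, 7}; color yellow → {1, 4}.
That is already a proper 4-coloring.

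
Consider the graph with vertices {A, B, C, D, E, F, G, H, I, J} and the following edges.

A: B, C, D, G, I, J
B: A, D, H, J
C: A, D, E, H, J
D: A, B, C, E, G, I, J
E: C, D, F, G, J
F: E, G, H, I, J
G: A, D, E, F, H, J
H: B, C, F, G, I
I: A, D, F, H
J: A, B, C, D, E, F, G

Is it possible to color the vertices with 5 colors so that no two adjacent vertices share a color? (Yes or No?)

Yes

The chromatic number is 4. E, F, G, J form a clique, so at least 4 colors are needed.
4 colors suffice: color red → {D, F}; color blue → {H, J}; color green → {B, C, G, I}; color yellow → {A, E}.
Since 5 ≥ 4, a proper 5-coloring certainly exists.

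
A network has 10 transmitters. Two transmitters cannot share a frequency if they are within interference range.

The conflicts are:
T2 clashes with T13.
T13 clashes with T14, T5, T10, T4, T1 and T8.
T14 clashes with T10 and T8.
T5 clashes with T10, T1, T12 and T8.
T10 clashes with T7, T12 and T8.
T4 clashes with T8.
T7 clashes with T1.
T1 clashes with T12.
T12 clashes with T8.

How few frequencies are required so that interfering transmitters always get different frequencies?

4

T13, T14, T10, T8 pairwise conflict, so at least 4 frequencies are needed.
4 frequencies suffice: T2=2, T13=1, T14=4, T5=4, T10=3, T4=3, T7=1, T1=2, T12=1, T8=2. Each listed conflict is separated.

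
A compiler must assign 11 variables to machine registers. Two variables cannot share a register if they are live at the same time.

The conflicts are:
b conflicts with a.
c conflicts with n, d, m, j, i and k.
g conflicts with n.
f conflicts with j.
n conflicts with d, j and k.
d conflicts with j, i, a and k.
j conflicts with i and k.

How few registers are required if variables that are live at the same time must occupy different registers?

5

c, n, d, j, k are mutually in conflict, so at least 5 registers are needed.
A valid assignment using 5 registers: b=1, c=2, g=1, f=1, n=4, d=1, m=1, j=3, i=4, a=2, k=5. Each listed conflict is separated.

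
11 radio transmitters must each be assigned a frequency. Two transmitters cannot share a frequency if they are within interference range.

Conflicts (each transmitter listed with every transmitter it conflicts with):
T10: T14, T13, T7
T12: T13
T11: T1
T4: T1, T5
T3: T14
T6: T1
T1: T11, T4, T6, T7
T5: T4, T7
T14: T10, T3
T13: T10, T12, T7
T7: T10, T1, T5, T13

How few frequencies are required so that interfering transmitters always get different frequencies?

T10, T13, T7 all conflict with each other, so at least 3 frequencies are needed.
Using 3 frequencies: T10=2, T12=1, T11=1, T4=1, T3=2, T6=1, T1=2, T5=2, T14=1, T13=3, T7=1. Every pair that conflicts lands in different frequencies.

3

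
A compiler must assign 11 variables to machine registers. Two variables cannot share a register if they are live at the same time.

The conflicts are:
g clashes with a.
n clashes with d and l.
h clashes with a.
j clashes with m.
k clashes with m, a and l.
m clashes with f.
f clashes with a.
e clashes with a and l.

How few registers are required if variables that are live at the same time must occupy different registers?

2

g and a conflict, so at least 2 registers are needed.
2 registers suffice: register 1 → {d, m, a, l}; register 2 → {g, n, h, j, k, f, e}. No two conflicting variables share a register.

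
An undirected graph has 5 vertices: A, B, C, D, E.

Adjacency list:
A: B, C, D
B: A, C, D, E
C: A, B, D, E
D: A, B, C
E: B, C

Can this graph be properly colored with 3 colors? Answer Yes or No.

No

A, B, C, D are mutually adjacent (a clique of size 4), so at least 4 colors are needed.
So 3 colors are not enough.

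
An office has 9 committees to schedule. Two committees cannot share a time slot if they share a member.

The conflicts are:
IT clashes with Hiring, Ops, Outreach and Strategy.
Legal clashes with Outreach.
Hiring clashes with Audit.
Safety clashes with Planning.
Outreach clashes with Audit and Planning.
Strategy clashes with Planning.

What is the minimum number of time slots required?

2

Legal and Outreach conflict, so at least 2 time slots are needed.
2 time slots suffice: time slot 1 → {IT, Legal, Audit, Planning}; time slot 2 → {Hiring, Ops, Safety, Outreach, Strategy}. No two conflicting committees share a time slot.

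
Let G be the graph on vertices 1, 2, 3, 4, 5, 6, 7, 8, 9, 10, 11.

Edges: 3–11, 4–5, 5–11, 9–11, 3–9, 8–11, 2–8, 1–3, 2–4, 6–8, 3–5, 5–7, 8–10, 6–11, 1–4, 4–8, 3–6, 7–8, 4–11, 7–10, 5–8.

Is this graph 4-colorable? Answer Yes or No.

Yes

The chromatic number is 4. 4, 5, 8, 11 form a clique, so at least 4 colors are needed.
4 colors suffice: color red → {3, 8}; color blue → {1, 2, 7, 11}; color green → {4, 6, 9, 10}; color yellow → {5}.
That is already a proper 4-coloring.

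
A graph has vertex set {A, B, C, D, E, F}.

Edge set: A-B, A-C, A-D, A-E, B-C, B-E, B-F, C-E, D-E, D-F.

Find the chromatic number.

4

A, B, C, E are mutually adjacent (a clique of size 4), so at least 4 colors are needed.
4 colors suffice: color 1 → {E, F}; color 2 → {A}; color 3 → {B, D}; color 4 → {C}. Each edge has distinct colors on its endpoints.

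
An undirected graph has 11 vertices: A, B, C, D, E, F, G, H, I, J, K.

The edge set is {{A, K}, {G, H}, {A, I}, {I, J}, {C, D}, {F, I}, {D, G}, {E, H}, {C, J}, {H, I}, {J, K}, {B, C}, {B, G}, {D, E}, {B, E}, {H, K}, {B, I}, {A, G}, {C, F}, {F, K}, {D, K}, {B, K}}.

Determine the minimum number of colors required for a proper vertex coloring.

H and K are adjacent, so at least 2 colors are needed.
2 colors suffice: color 1 → {C, E, G, I, K}; color 2 → {A, B, D, F, H, J}. No two adjacent vertices share a color.

2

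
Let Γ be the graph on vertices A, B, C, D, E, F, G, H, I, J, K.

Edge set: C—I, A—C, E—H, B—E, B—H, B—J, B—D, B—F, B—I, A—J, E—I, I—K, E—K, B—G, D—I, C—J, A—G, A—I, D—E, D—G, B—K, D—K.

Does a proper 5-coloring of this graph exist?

Yes

The chromatic number is 5. B, D, E, I, K form a clique, so at least 5 colors are needed.
One proper 5-coloring: A=1, B=1, C=3, D=4, E=3, F=2, G=2, H=2, I=2, J=2, K=5.
That is already a proper 5-coloring.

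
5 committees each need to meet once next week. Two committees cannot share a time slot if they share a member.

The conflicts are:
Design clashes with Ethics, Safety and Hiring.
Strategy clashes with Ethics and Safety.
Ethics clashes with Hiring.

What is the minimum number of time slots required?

3

Design, Ethics, Hiring are mutually in conflict, so at least 3 time slots are needed.
A valid assignment using 3 time slots: Design=1, Strategy=1, Ethics=2, Safety=2, Hiring=3. Every pair that conflicts lands in different time slots.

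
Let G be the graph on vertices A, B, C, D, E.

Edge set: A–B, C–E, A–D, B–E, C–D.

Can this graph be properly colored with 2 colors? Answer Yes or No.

The cycle C-E-B-A-D-C has odd length 5, so it cannot be 2-colored; at least 3 colors are needed.
So 2 colors are not enough.

No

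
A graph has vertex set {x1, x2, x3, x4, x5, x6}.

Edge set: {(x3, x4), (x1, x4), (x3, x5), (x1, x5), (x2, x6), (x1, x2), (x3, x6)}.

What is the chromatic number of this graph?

The cycle x1-x4-x3-x6-x2-x1 has odd length 5, so it cannot be 2-colored; at least 3 colors are needed.
3 colors suffice: color 1 → {x1, x3}; color 2 → {x4, x5, x6}; color 3 → {x2}. Every edge joins two different colors.

3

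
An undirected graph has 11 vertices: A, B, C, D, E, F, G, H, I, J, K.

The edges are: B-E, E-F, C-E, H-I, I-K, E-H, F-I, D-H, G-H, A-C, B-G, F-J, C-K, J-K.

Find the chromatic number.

The cycle K-C-E-H-I-K has odd length 5, so it cannot be 2-colored; at least 3 colors are needed.
3 colors suffice: color red → {A, B, F, H, K}; color blue → {D, E, G, I, J}; color green → {C}. No two adjacent vertices share a color.

3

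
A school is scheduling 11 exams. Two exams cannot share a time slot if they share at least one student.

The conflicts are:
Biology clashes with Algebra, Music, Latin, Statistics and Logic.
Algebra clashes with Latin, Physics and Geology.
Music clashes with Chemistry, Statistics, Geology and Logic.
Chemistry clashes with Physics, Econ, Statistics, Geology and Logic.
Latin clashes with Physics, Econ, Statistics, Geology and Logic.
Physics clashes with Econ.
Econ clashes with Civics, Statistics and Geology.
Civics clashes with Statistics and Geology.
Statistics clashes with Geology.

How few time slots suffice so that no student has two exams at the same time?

4

Econ, Civics, Statistics, Geology all conflict with each other, so at least 4 time slots are needed.
A valid assignment using 4 time slots: Biology=1, Algebra=3, Music=4, Chemistry=2, Latin=2, Physics=1, Econ=4, Civics=2, Statistics=3, Geology=1, Logic=3. Each listed conflict is separated.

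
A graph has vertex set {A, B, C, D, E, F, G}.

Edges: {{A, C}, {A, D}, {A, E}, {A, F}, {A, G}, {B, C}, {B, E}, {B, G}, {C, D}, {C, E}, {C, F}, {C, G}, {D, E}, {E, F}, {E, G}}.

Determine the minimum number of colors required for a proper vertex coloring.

4

A, C, D, E are pairwise adjacent (a clique of size 4), so at least 4 colors are needed.
4 colors suffice: color 1 → {E}; color 2 → {C}; color 3 → {A, B}; color 4 → {D, F, G}. No two adjacent vertices share a color.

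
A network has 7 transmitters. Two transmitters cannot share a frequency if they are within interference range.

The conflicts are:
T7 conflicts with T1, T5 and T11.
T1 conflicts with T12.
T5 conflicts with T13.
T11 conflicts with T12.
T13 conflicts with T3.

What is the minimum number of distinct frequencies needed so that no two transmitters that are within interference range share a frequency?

T1 and T12 conflict, so at least 2 frequencies are needed.
2 frequencies suffice: frequency 1 → {T7, T12, T13}; frequency 2 → {T1, T5, T11, T3}. Each listed conflict is separated.

2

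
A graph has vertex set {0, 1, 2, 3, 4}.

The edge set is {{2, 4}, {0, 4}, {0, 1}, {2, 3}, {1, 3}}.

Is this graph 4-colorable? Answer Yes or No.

The chromatic number is 3. The cycle 0-4-2-3-1-0 has odd length 5, so it cannot be 2-colored; at least 3 colors are needed.
3 colors suffice: color red → {0, 2}; color blue → {1, 4}; color green → {3}.
Since 4 ≥ 3, a proper 4-coloring certainly exists.

Yes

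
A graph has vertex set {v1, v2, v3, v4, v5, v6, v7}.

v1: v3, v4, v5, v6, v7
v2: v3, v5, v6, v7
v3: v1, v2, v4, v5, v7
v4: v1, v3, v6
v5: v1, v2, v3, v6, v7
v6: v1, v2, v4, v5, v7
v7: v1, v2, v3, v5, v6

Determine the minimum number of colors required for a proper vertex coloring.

4

v1, v3, v5, v7 are mutually adjacent (a clique of size 4), so at least 4 colors are needed.
One proper 4-coloring: v1=G, v2=G, v3=R, v4=B, v5=B, v6=R, v7=Y. Every edge joins two different colors.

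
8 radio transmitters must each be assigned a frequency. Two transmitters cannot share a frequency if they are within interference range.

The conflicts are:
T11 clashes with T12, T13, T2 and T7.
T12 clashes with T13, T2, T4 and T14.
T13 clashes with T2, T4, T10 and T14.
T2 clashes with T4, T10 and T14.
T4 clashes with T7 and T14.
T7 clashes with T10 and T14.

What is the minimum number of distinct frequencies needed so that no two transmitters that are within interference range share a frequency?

T12, T13, T2, T4, T14 all conflict with each other, so at least 5 frequencies are needed.
Using 5 frequencies: T11=3, T12=4, T13=2, T2=1, T4=3, T7=1, T10=3, T14=5. Every pair that conflicts lands in different frequencies.

5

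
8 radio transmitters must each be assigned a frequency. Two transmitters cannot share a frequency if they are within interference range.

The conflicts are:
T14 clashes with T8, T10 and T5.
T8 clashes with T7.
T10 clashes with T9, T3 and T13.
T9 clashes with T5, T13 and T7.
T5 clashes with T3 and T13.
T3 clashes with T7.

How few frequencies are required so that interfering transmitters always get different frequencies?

3

T10, T9, T13 are mutually in conflict, so at least 3 frequencies are needed.
Using 3 frequencies: T14=1, T8=3, T10=2, T9=1, T5=2, T3=1, T13=3, T7=2. Each listed conflict is separated.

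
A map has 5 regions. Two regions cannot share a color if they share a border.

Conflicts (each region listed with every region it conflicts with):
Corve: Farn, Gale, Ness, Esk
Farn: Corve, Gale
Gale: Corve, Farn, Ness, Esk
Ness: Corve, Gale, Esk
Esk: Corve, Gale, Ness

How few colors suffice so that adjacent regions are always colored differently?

4

Corve, Gale, Ness, Esk pairwise conflict, so at least 4 colors are needed.
A valid assignment using 4 colors: Corve=2, Farn=3, Gale=1, Ness=3, Esk=4. Each listed conflict is separated.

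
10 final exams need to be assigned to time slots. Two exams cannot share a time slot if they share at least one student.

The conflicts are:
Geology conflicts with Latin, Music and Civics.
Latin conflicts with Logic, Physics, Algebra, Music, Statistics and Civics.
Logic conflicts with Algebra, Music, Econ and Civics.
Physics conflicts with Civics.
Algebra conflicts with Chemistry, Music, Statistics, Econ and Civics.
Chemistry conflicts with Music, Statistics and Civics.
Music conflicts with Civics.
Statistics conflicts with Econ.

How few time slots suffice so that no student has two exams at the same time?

5

Latin, Logic, Algebra, Music, Civics all conflict with each other, so at least 5 time slots are needed.
5 time slots suffice: time slot 1 → {Geology, Physics, Algebra}; time slot 2 → {Statistics, Civics}; time slot 3 → {Latin, Chemistry, Econ}; time slot 4 → {Music}; time slot 5 → {Logic}. No two conflicting exams share a time slot.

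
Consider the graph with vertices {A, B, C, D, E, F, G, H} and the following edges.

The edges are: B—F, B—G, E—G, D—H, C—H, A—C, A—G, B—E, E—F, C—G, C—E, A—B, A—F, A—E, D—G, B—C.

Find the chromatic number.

5

A, B, C, E, G form a clique, so at least 5 colors are needed.
A valid assignment using 5 colors: A=1, B=5, C=3, D=2, E=2, F=3, G=4, H=1. No two adjacent vertices share a color.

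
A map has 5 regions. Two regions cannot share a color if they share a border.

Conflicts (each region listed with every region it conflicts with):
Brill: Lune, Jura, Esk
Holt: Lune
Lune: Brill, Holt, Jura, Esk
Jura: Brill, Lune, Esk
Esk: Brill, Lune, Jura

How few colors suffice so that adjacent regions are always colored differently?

4

Brill, Lune, Jura, Esk are mutually in conflict, so at least 4 colors are needed.
4 colors suffice: color 1 → {Lune}; color 2 → {Brill, Holt}; color 3 → {Jura}; color 4 → {Esk}. Every pair that conflicts lands in different colors.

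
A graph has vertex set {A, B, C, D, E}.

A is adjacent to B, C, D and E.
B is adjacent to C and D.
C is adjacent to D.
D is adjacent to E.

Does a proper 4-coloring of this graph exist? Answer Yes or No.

The chromatic number is 4. A, B, C, D are mutually adjacent (a clique of size 4), so at least 4 colors are needed.
One proper 4-coloring: A=1, B=3, C=4, D=2, E=3.
That is already a proper 4-coloring.

Yes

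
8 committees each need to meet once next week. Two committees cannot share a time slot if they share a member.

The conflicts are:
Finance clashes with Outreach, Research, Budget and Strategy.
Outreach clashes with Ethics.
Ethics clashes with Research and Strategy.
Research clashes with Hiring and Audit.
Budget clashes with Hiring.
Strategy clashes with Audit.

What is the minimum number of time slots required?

2

Strategy and Audit conflict, so at least 2 time slots are needed.
2 time slots suffice: time slot 1 → {Finance, Ethics, Hiring, Audit}; time slot 2 → {Outreach, Research, Budget, Strategy}. Each listed conflict is separated.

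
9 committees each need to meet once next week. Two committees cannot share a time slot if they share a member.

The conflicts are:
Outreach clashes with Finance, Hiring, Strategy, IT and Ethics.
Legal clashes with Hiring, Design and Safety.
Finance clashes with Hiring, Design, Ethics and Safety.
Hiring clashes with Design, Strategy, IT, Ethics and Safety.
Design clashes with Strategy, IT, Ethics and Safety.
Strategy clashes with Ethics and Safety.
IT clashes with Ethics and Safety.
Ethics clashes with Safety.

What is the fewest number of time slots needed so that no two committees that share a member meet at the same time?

Hiring, Design, Strategy, Ethics, Safety pairwise conflict, so at least 5 time slots are needed.
5 time slots suffice: time slot 1 → {Hiring}; time slot 2 → {Outreach, Safety}; time slot 3 → {Legal, Ethics}; time slot 4 → {Design}; time slot 5 → {Finance, Strategy, IT}. Each listed conflict is separated.

5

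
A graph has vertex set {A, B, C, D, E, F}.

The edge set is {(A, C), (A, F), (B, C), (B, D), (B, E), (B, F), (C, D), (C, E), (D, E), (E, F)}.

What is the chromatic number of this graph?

B, C, D, E form a clique, so at least 4 colors are needed.
One proper 4-coloring: A=red, B=red, C=blue, D=yellow, E=green, F=blue. Each edge has distinct colors on its endpoints.

4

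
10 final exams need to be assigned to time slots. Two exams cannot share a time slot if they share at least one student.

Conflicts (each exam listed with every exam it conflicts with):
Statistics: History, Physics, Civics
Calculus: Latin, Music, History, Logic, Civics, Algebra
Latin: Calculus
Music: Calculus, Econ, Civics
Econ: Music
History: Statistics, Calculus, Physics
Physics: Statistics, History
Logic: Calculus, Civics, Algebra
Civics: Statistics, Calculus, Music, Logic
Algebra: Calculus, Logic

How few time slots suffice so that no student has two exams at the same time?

3

Statistics, History, Physics are mutually in conflict, so at least 3 time slots are needed.
3 time slots suffice: Statistics=1, Calculus=1, Latin=2, Music=3, Econ=1, History=2, Physics=3, Logic=3, Civics=2, Algebra=2. Each listed conflict is separated.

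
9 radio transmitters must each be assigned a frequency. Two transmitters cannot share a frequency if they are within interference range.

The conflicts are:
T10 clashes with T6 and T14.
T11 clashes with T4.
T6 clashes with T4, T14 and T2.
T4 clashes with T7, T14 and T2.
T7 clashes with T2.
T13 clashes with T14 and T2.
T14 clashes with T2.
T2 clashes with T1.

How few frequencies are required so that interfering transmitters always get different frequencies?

4

T6, T4, T14, T2 are mutually in conflict, so at least 4 frequencies are needed.
4 frequencies suffice: frequency 1 → {T10, T11, T2}; frequency 2 → {T4, T13, T1}; frequency 3 → {T7, T14}; frequency 4 → {T6}. No two conflicting transmitters share a frequency.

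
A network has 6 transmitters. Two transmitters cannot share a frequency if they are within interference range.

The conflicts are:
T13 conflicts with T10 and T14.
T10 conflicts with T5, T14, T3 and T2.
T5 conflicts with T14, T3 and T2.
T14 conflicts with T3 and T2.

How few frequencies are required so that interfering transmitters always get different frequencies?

T10, T5, T14, T2 are mutually in conflict, so at least 4 frequencies are needed.
4 frequencies suffice: frequency 1 → {T10}; frequency 2 → {T14}; frequency 3 → {T13, T5}; frequency 4 → {T3, T2}. Every pair that conflicts lands in different frequencies.

4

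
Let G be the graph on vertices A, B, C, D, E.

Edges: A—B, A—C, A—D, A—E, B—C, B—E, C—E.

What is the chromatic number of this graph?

A, B, C, E are pairwise adjacent (a clique of size 4), so at least 4 colors are needed.
4 colors suffice: color red → {A}; color blue → {C, D}; color green → {E}; color yellow → {B}. No two adjacent vertices share a color.

4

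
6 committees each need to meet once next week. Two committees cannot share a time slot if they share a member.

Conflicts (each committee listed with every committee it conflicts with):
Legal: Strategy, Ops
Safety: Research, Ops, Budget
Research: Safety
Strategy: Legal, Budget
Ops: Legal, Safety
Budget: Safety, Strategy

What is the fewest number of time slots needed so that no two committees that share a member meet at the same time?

3

The cycle Safety-Ops-Legal-Strategy-Budget-Safety has odd length 5, so it cannot be 2-colored; at least 3 time slots are needed.
3 time slots suffice: time slot 1 → {Legal, Safety}; time slot 2 → {Research, Strategy, Ops}; time slot 3 → {Budget}. Every pair that conflicts lands in different time slots.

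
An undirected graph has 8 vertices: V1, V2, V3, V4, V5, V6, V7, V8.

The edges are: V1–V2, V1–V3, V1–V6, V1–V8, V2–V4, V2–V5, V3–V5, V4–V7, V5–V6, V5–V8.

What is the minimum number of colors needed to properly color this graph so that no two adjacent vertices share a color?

V3 and V5 are adjacent, so at least 2 colors are needed.
A valid assignment using 2 colors: V1=1, V2=2, V3=2, V4=1, V5=1, V6=2, V7=2, V8=2. No two adjacent vertices share a color.

2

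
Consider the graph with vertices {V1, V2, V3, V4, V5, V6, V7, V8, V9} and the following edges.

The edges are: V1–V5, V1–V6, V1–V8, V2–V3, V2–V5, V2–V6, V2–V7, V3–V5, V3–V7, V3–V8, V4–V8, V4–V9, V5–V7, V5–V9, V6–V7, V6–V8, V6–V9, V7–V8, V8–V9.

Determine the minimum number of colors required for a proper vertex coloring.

V2, V3, V5, V7 form a clique, so at least 4 colors are needed.
4 colors suffice: color 1 → {V5, V8}; color 2 → {V1, V7, V9}; color 3 → {V3, V4, V6}; color 4 → {V2}. Every edge joins two different colors.

4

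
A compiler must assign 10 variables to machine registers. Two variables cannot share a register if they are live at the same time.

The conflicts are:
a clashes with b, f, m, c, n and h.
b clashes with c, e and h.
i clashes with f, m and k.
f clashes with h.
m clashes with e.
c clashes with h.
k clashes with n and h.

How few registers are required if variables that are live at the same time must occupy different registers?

a, b, c, h pairwise conflict, so at least 4 registers are needed.
4 registers suffice: register 1 → {a, k, e}; register 2 → {i, n, h}; register 3 → {b, f, m}; register 4 → {c}. No two conflicting variables share a register.

4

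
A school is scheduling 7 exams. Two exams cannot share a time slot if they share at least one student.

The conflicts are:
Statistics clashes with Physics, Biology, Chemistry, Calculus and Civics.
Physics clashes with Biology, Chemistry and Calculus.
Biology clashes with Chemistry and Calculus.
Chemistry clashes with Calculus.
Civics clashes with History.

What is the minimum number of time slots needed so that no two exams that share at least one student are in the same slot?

Statistics, Physics, Biology, Chemistry, Calculus pairwise conflict, so at least 5 time slots are needed.
A valid assignment using 5 time slots: Statistics=1, Physics=2, Biology=4, Chemistry=5, Calculus=3, Civics=2, History=1. Each listed conflict is separated.

5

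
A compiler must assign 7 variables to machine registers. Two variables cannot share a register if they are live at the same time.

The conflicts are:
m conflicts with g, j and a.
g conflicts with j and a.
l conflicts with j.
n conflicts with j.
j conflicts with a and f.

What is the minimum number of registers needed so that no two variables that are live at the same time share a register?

4

m, g, j, a all conflict with each other, so at least 4 registers are needed.
4 registers suffice: m=4, g=3, l=2, n=2, j=1, a=2, f=2. Every pair that conflicts lands in different registers.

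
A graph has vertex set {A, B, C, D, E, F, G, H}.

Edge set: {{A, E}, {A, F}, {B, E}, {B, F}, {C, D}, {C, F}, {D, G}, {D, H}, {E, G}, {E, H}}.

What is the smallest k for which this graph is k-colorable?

2

E and H are adjacent, so at least 2 colors are needed.
A valid assignment using 2 colors: A=blue, B=blue, C=blue, D=red, E=red, F=red, G=blue, H=blue. No two adjacent vertices share a color.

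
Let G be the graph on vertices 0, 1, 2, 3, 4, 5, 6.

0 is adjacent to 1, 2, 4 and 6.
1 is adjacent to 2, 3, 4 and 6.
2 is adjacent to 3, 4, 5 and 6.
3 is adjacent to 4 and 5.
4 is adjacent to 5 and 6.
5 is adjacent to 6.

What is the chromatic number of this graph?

0, 1, 2, 4, 6 are pairwise adjacent (a clique of size 5), so at least 5 colors are needed.
5 colors suffice: color a → {2}; color b → {4}; color c → {3, 6}; color d → {1, 5}; color e → {0}. Every edge joins two different colors.

5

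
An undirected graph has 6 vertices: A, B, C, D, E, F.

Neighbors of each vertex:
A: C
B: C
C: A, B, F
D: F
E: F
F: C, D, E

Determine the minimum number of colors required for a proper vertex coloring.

B and C are adjacent, so at least 2 colors are needed.
One proper 2-coloring: A=2, B=2, C=1, D=1, E=1, F=2. Every edge joins two different colors.

2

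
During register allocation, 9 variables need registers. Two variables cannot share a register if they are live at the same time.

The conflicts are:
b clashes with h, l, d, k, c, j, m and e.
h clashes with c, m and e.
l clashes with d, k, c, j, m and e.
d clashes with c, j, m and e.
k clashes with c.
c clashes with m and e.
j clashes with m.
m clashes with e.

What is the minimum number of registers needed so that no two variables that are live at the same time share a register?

6

b, l, d, c, m, e all conflict with each other, so at least 6 registers are needed.
6 registers suffice: register 1 → {b}; register 2 → {k, m}; register 3 → {h, l}; register 4 → {c, j}; register 5 → {e}; register 6 → {d}. No two conflicting variables share a register.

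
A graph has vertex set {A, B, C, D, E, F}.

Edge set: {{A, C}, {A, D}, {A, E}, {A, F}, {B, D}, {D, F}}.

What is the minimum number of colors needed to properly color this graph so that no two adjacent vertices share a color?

A, D, F are pairwise adjacent, so at least 3 colors are needed.
3 colors suffice: color red → {A, B}; color blue → {C, D, E}; color green → {F}. No two adjacent vertices share a color.

3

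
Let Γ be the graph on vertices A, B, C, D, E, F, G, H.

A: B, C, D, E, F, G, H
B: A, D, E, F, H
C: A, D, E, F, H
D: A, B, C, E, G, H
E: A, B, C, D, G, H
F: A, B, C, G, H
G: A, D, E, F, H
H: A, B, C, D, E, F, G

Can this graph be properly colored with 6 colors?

Yes

The chromatic number is 5. A, B, D, E, H are pairwise adjacent (a clique of size 5), so at least 5 colors are needed.
A valid assignment using 5 colors: A=1, B=5, C=5, D=3, E=4, F=3, G=5, H=2.
Since 6 ≥ 5, a proper 6-coloring certainly exists.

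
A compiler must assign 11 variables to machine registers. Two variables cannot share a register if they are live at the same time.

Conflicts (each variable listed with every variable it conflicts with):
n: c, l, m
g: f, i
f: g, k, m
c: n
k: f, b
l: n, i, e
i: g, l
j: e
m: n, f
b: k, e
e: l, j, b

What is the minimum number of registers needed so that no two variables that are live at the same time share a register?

The cycle b-e-l-n-m-f-k-b has odd length 7, so it cannot be 2-colored; at least 3 registers are needed.
3 registers suffice: n=1, g=2, f=1, c=2, k=3, l=2, i=1, j=2, m=2, b=2, e=1. No two conflicting variables share a register.

3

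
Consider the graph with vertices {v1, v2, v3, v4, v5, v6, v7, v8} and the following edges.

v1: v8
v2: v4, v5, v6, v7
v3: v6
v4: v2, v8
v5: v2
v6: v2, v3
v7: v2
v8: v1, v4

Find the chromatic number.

v2 and v4 are adjacent, so at least 2 colors are needed.
2 colors suffice: v1=blue, v2=red, v3=red, v4=blue, v5=blue, v6=blue, v7=blue, v8=red. Each edge has distinct colors on its endpoints.

2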